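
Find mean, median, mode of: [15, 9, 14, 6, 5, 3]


Sorted: [3, 5, 6, 9, 14, 15]
Mean = 52/6 = 26/3
Median = 15/2
Freq: {15: 1, 9: 1, 14: 1, 6: 1, 5: 1, 3: 1}
Mode: No mode

Mean=26/3, Median=15/2, Mode=No mode


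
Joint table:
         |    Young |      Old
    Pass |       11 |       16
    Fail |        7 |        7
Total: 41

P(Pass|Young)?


P(Pass|Young) = 11/(11+7) = 11/18

P = 11/18 ≈ 61.11%


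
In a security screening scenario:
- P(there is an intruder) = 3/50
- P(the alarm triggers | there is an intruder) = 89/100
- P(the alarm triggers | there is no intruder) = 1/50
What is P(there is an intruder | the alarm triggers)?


Using Bayes' theorem:
P(A|B) = P(B|A)·P(A) / P(B)

P(the alarm triggers) = 89/100 × 3/50 + 1/50 × 47/50
= 267/5000 + 47/2500 = 361/5000

P(there is an intruder|the alarm triggers) = (267/5000) / (361/5000) = 267/361

P(there is an intruder|the alarm triggers) = 267/361 ≈ 73.96%


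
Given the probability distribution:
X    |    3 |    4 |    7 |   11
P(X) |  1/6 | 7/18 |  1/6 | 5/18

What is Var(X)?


E[X] = 113/18
E[X²] = 99/2
Var(X) = E[X²] - (E[X])² = 99/2 - 12769/324 = 3269/324

Var(X) = 3269/324 ≈ 10.0895


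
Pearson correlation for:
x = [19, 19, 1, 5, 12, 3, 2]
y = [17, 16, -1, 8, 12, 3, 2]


n=7, Σx=61, Σy=57, Σxy=823, Σx²=905, Σy²=767
r = (7×823 - 61×57)/√((7×905 - 61²)(7×767 - 57²))
= 2284/√(2614×2120) = 2284/√5541680 ≈ 2284/2354.0773 ≈ 0.9702

r ≈ 0.9702


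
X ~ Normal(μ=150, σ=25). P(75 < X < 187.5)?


z₁=(75-150)/25=-3.0, z₂=(187.5-150)/25=1.5
P = Φ(1.5) - Φ(-3.0) = 0.933193 - 0.001350 = 0.931843 ≈ 0.9318

P(75 < X < 187.5) ≈ 0.9318


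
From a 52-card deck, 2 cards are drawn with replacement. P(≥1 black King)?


P(not a black King) = 50/52 = 25/26
P(none in 2 draws) = (25/26)^2 = 625/676
P(≥1 black King) = 1 - 625/676 = 51/676

P = 51/676 ≈ 7.54%


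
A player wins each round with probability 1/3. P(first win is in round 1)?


Geometric: P(X=1) = (1-p)^(k-1)×p = (2/3)^0×1/3 = 1/3

P(X=1) = 1/3 ≈ 33.33%


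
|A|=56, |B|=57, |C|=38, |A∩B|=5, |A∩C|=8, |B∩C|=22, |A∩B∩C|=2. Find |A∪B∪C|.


|A∪B∪C| = 56+57+38-5-8-22+2 = 118

|A∪B∪C| = 118


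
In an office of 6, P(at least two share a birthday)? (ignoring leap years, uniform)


P(all different) = Π(365-i)/365 for i=0..5
= 0.959538
P(match) = 1 - 0.959538 = 0.040462

P ≈ 0.0405 ≈ 4.05%


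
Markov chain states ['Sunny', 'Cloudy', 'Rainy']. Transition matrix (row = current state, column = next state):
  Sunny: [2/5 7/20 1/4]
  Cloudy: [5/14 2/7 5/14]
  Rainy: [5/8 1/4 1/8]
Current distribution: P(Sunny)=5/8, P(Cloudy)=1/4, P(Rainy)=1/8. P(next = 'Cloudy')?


P(next=Cloudy) = Σᵢ P(now=i)×P(i→Cloudy)
= 5/8×7/20 + 1/4×2/7 + 1/8×1/4
= 7/32 + 1/14 + 1/32 = 9/28

P = 9/28 ≈ 0.3214


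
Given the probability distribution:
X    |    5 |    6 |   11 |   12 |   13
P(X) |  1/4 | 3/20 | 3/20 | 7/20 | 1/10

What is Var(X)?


E[X] = 93/10
E[X²] = 971/10
Var(X) = E[X²] - (E[X])² = 971/10 - 8649/100 = 1061/100

Var(X) = 1061/100 ≈ 10.6100


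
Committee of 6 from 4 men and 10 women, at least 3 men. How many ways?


Count by #men:
  3M,3W: C(4,3)×C(10,3)=480
  4M,2W: C(4,4)×C(10,2)=45
Total = 525

525


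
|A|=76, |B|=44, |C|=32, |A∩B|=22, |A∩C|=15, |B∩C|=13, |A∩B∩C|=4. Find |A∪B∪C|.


|A∪B∪C| = 76+44+32-22-15-13+4 = 106

|A∪B∪C| = 106


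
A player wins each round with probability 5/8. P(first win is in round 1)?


Geometric: P(X=1) = (1-p)^(k-1)×p = (3/8)^0×5/8 = 5/8

P(X=1) = 5/8 ≈ 62.50%


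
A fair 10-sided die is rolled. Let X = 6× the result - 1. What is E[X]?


E[die] = (1+10)/2 = 11/2
E[X] = 6×11/2 - 1 = 32

E[X] = 32


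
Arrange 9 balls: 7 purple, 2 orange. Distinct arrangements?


9!/(7!×2!) = 36

36


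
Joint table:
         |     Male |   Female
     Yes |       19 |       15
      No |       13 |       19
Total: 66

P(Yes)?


P(Yes) = (19+15)/66 = 34/66 = 17/33

P(Yes) = 17/33 ≈ 51.52%


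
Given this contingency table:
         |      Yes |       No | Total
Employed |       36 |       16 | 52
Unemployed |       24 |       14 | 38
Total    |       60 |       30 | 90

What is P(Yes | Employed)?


P(Yes | Employed) = 36/(36+16) = 36/52 = 9/13

P(Yes|Employed) = 9/13 ≈ 69.23%


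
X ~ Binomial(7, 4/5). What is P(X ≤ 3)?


P(X ≤ 3) = Σ P(X=i) for i=0..3
P(X=0) = 1/78125
P(X=1) = 28/78125
P(X=2) = 336/78125
P(X=3) = 448/15625
Sum = 521/15625

P(X ≤ 3) = 521/15625 ≈ 3.33%


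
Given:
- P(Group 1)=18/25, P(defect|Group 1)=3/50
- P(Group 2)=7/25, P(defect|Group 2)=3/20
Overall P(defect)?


P(B) = Σ P(B|Aᵢ)×P(Aᵢ)
  3/50×18/25 = 27/625
  3/20×7/25 = 21/500
Sum = 213/2500

P(defect) = 213/2500 ≈ 8.52%


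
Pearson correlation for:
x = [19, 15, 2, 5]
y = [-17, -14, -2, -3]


n=4, Σx=41, Σy=-36, Σxy=-552, Σx²=615, Σy²=498
r = (4×(-552) - 41×(-36))/√((4×615 - 41²)(4×498 - (-36)²))
= -732/√(779×696) = -732/√542184 ≈ -732/736.3314 ≈ -0.9941

r ≈ -0.9941


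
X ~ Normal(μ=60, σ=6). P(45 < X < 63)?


z₁=(45-60)/6=-2.5, z₂=(63-60)/6=0.5
P = Φ(0.5) - Φ(-2.5) = 0.691462 - 0.006210 = 0.685252 ≈ 0.6853

P(45 < X < 63) ≈ 0.6853


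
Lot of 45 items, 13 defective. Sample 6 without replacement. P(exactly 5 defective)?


Hypergeometric: C(13,5)×C(32,1)/C(45,6)
= 1287×32/8145060 = 312/61705

P(X=5) = 312/61705 ≈ 0.51%


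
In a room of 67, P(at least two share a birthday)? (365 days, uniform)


P(all different) = Π(365-i)/365 for i=0..66
= 0.001560
P(match) = 1 - 0.001560 = 0.998440

P ≈ 0.9984 ≈ 99.84%


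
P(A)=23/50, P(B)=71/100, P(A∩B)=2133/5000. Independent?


P(A)×P(B) = 1633/5000
P(A∩B) = 2133/5000
Not equal → NOT independent

No, not independent


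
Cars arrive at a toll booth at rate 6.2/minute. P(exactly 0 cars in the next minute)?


Poisson(λ=6.2): P(X=0) = e^(-λ)×λ^k/k!
= e^(-6.2) × 6.2^0 / 0!
≈ 0.002029430636 × 1 / 1 ≈ 0.002029

P(X=0) ≈ 0.002029 ≈ 0.20%


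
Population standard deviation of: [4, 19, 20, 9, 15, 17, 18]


Mean = 102/7
  (4-102/7)²=5476/49
  (19-102/7)²=961/49
  (20-102/7)²=1444/49
  (9-102/7)²=1521/49
  (15-102/7)²=9/49
  (17-102/7)²=289/49
  (18-102/7)²=576/49
Σ(x-μ)² = 1468/7
σ² = (1468/7)/7 = 1468/49

σ = √(1468/49) ≈ 5.4735


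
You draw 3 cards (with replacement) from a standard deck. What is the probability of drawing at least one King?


P(not a King) = 48/52 = 12/13
P(none in 3 draws) = (12/13)^3 = 1728/2197
P(≥1 King) = 1 - 1728/2197 = 469/2197

P = 469/2197 ≈ 21.35%


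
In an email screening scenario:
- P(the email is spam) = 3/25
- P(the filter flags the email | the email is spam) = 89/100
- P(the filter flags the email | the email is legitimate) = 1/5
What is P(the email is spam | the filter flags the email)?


Using Bayes' theorem:
P(A|B) = P(B|A)·P(A) / P(B)

P(the filter flags the email) = 89/100 × 3/25 + 1/5 × 22/25
= 267/2500 + 22/125 = 707/2500

P(the email is spam|the filter flags the email) = (267/2500) / (707/2500) = 267/707

P(the email is spam|the filter flags the email) = 267/707 ≈ 37.77%


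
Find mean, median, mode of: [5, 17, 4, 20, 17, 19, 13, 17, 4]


Sorted: [4, 4, 5, 13, 17, 17, 17, 19, 20]
Mean = 116/9
Median = 17
Freq: {5: 1, 17: 3, 4: 2, 20: 1, 19: 1, 13: 1}
Mode: [17]

Mean=116/9, Median=17, Mode=17


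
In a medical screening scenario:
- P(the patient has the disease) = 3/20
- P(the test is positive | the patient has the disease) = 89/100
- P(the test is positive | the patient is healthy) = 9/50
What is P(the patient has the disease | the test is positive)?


Using Bayes' theorem:
P(A|B) = P(B|A)·P(A) / P(B)

P(the test is positive) = 89/100 × 3/20 + 9/50 × 17/20
= 267/2000 + 153/1000 = 573/2000

P(the patient has the disease|the test is positive) = (267/2000) / (573/2000) = 89/191

P(the patient has the disease|the test is positive) = 89/191 ≈ 46.60%


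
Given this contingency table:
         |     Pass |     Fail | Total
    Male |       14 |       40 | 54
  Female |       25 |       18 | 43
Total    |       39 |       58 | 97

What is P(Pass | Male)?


P(Pass | Male) = 14/(14+40) = 14/54 = 7/27

P(Pass|Male) = 7/27 ≈ 25.93%


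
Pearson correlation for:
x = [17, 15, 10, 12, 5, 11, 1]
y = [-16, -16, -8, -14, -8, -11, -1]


n=7, Σx=71, Σy=-74, Σxy=-922, Σx²=905, Σy²=958
r = (7×(-922) - 71×(-74))/√((7×905 - 71²)(7×958 - (-74)²))
= -1200/√(1294×1230) = -1200/√1591620 ≈ -1200/1261.5942 ≈ -0.9512

r ≈ -0.9512


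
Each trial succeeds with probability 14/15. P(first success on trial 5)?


Geometric: P(X=5) = (1-p)^(k-1)×p = (1/15)^4×14/15 = 14/759375

P(X=5) = 14/759375 ≈ 0.00%


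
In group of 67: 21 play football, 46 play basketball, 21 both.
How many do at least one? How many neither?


|A∪B| = 21+46-21 = 46
Neither = 67-46 = 21

At least one: 46; Neither: 21


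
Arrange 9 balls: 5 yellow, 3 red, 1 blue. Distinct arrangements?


9!/(5!×3!×1!) = 504

504


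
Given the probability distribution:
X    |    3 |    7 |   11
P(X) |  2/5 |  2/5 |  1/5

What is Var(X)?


E[X] = 31/5
E[X²] = 237/5
Var(X) = E[X²] - (E[X])² = 237/5 - 961/25 = 224/25

Var(X) = 224/25 ≈ 8.9600


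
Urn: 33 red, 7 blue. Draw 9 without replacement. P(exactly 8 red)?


Hypergeometric: C(33,8)×C(7,1)/C(40,9)
= 13884156×7/273438880 = 169911/478040

P(X=8) = 169911/478040 ≈ 35.54%


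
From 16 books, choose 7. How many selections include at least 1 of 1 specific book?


Complement: C(16,7) - C(15,7) = 11440 - 6435 = 5005

5005


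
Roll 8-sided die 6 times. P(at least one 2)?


P(no 2)^6 = (7/8)^6 = 117649/262144
P(≥1) = 1 - 117649/262144 = 144495/262144

P = 144495/262144 ≈ 55.12%


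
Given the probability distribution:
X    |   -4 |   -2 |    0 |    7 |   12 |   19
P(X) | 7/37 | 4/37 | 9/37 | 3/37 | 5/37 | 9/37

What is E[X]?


E[X] = Σ x·P(X=x)
= (-4)×(7/37) + (-2)×(4/37) + (0)×(9/37) + (7)×(3/37) + (12)×(5/37) + (19)×(9/37)
= 216/37

E[X] = 216/37


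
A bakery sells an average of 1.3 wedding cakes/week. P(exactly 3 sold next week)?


Poisson(λ=1.3): P(X=3) = e^(-λ)×λ^k/k!
= e^(-1.3) × 1.3^3 / 3!
≈ 0.272531793 × 2.197 / 6 ≈ 0.099792

P(X=3) ≈ 0.099792 ≈ 9.98%


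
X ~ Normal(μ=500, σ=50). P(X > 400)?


z = (400-500)/50 = -2.0
P(X > 400) = 1 - P(Z ≤ -2.0) = 1 - 0.0228 = 0.9772

P(X > 400) ≈ 0.9772


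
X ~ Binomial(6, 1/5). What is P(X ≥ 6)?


P(X ≥ 6) = Σ P(X=i) for i=6..6
P(X=6) = 1/15625
Sum = 1/15625

P(X ≥ 6) = 1/15625 ≈ 0.01%


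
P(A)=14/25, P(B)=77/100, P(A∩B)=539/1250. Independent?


P(A)×P(B) = 539/1250
P(A∩B) = 539/1250
Equal ✓ → Independent

Yes, independent


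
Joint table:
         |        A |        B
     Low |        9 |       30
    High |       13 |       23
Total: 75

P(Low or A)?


P(Low∨A) = P(Low) + P(A) - P(Low∧A)
= (39 + 22 - 9)/75 = 52/75

P = 52/75 ≈ 69.33%


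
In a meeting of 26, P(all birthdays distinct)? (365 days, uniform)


P(all different) = Π(365-i)/365 for i=0..25
= (365/365)×(364/365)×...×(340/365)
= 0.401759

P ≈ 0.4018 ≈ 40.18%


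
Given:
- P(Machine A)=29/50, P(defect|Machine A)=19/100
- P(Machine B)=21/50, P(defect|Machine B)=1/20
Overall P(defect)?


P(B) = Σ P(B|Aᵢ)×P(Aᵢ)
  19/100×29/50 = 551/5000
  1/20×21/50 = 21/1000
Sum = 82/625

P(defect) = 82/625 ≈ 13.12%


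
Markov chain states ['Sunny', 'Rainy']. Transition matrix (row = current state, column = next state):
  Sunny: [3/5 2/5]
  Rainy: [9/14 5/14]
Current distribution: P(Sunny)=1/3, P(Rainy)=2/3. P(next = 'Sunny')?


P(next=Sunny) = Σᵢ P(now=i)×P(i→Sunny)
= 1/3×3/5 + 2/3×9/14
= 1/5 + 3/7 = 22/35

P = 22/35 ≈ 0.6286


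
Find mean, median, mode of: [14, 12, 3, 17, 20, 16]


Sorted: [3, 12, 14, 16, 17, 20]
Mean = 82/6 = 41/3
Median = 15
Freq: {14: 1, 12: 1, 3: 1, 17: 1, 20: 1, 16: 1}
Mode: No mode

Mean=41/3, Median=15, Mode=No mode


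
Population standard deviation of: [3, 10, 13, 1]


Mean = 27/4
  (3-27/4)²=225/16
  (10-27/4)²=169/16
  (13-27/4)²=625/16
  (1-27/4)²=529/16
Σ(x-μ)² = 387/4
σ² = (387/4)/4 = 387/16

σ = √(387/16) ≈ 4.9181


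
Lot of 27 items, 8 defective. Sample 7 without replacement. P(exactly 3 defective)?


Hypergeometric: C(8,3)×C(19,4)/C(27,7)
= 56×3876/888030 = 36176/148005

P(X=3) = 36176/148005 ≈ 24.44%


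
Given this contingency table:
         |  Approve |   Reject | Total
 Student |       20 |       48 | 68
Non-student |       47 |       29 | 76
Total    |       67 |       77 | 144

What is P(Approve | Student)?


P(Approve | Student) = 20/(20+48) = 20/68 = 5/17

P(Approve|Student) = 5/17 ≈ 29.41%


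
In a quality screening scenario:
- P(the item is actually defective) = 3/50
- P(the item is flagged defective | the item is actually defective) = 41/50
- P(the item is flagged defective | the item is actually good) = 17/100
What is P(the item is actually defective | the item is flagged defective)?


Using Bayes' theorem:
P(A|B) = P(B|A)·P(A) / P(B)

P(the item is flagged defective) = 41/50 × 3/50 + 17/100 × 47/50
= 123/2500 + 799/5000 = 209/1000

P(the item is actually defective|the item is flagged defective) = (123/2500) / (209/1000) = 246/1045

P(the item is actually defective|the item is flagged defective) = 246/1045 ≈ 23.54%


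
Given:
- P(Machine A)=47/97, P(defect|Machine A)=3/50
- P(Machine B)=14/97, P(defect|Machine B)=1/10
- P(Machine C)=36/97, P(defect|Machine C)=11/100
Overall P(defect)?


P(B) = Σ P(B|Aᵢ)×P(Aᵢ)
  3/50×47/97 = 141/4850
  1/10×14/97 = 7/485
  11/100×36/97 = 99/2425
Sum = 409/4850

P(defect) = 409/4850 ≈ 8.43%


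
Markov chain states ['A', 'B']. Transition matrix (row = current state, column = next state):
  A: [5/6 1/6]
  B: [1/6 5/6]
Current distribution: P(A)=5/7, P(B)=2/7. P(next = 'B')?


P(next=B) = Σᵢ P(now=i)×P(i→B)
= 5/7×1/6 + 2/7×5/6
= 5/42 + 5/21 = 5/14

P = 5/14 ≈ 0.3571


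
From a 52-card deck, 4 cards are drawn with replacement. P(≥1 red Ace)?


P(not a red Ace) = 50/52 = 25/26
P(none in 4 draws) = (25/26)^4 = 390625/456976
P(≥1 red Ace) = 1 - 390625/456976 = 66351/456976

P = 66351/456976 ≈ 14.52%


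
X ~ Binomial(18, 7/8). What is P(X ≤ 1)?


P(X ≤ 1) = Σ P(X=i) for i=0..1
P(X=0) = 1/18014398509481984
P(X=1) = 63/9007199254740992
Sum = 127/18014398509481984

P(X ≤ 1) = 127/18014398509481984 ≈ 0.00%


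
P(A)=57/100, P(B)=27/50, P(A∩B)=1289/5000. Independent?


P(A)×P(B) = 1539/5000
P(A∩B) = 1289/5000
Not equal → NOT independent

No, not independent


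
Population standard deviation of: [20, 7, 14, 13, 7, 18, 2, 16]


Mean = 97/8
  (20-97/8)²=3969/64
  (7-97/8)²=1681/64
  (14-97/8)²=225/64
  (13-97/8)²=49/64
  (7-97/8)²=1681/64
  (18-97/8)²=2209/64
  (2-97/8)²=6561/64
  (16-97/8)²=961/64
Σ(x-μ)² = 2167/8
σ² = (2167/8)/8 = 2167/64

σ = √(2167/64) ≈ 5.8189


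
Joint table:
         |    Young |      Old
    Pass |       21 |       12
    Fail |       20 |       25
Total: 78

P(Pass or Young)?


P(Pass∨Young) = P(Pass) + P(Young) - P(Pass∧Young)
= (33 + 41 - 21)/78 = 53/78

P = 53/78 ≈ 67.95%


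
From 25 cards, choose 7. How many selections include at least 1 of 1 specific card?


Complement: C(25,7) - C(24,7) = 480700 - 346104 = 134596

134596


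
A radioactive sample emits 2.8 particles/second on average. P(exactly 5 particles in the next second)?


Poisson(λ=2.8): P(X=5) = e^(-λ)×λ^k/k!
= e^(-2.8) × 2.8^5 / 5!
≈ 0.06081006263 × 172.10368 / 120 ≈ 0.087214

P(X=5) ≈ 0.087214 ≈ 8.72%


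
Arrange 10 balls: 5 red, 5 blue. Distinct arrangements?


10!/(5!×5!) = 252

252


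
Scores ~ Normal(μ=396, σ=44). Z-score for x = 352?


z = (x - μ)/σ = (352 - 396)/44 = -1.0

z = -1.0


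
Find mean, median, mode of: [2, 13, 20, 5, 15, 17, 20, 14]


Sorted: [2, 5, 13, 14, 15, 17, 20, 20]
Mean = 106/8 = 53/4
Median = 29/2
Freq: {2: 1, 13: 1, 20: 2, 5: 1, 15: 1, 17: 1, 14: 1}
Mode: [20]

Mean=53/4, Median=29/2, Mode=20


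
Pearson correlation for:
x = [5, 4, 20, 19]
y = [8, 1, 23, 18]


n=4, Σx=48, Σy=50, Σxy=846, Σx²=802, Σy²=918
r = (4×846 - 48×50)/√((4×802 - 48²)(4×918 - 50²))
= 984/√(904×1172) = 984/√1059488 ≈ 984/1029.3143 ≈ 0.9560

r ≈ 0.9560


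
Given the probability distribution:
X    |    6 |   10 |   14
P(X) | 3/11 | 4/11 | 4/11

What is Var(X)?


E[X] = 114/11
E[X²] = 1292/11
Var(X) = E[X²] - (E[X])² = 1292/11 - 12996/121 = 1216/121

Var(X) = 1216/121 ≈ 10.0496


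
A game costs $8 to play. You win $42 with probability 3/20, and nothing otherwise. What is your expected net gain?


E[gain] = (42-8)×3/20 + (-8)×17/20
= 51/10 - 34/5 = -17/10

Expected net gain = $-17/10 ≈ $-1.70


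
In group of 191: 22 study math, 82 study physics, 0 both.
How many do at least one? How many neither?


|A∪B| = 22+82-0 = 104
Neither = 191-104 = 87

At least one: 104; Neither: 87


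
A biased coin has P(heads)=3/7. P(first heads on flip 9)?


Geometric: P(X=9) = (1-p)^(k-1)×p = (4/7)^8×3/7 = 196608/40353607

P(X=9) = 196608/40353607 ≈ 0.49%


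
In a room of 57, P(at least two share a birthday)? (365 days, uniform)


P(all different) = Π(365-i)/365 for i=0..56
= 0.009878
P(match) = 1 - 0.009878 = 0.990122

P ≈ 0.9901 ≈ 99.01%


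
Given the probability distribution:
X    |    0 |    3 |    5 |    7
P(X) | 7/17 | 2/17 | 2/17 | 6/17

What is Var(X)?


E[X] = 58/17
E[X²] = 362/17
Var(X) = E[X²] - (E[X])² = 362/17 - 3364/289 = 2790/289

Var(X) = 2790/289 ≈ 9.6540


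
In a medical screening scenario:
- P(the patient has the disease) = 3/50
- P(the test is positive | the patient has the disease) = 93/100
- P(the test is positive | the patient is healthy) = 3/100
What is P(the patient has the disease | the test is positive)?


Using Bayes' theorem:
P(A|B) = P(B|A)·P(A) / P(B)

P(the test is positive) = 93/100 × 3/50 + 3/100 × 47/50
= 279/5000 + 141/5000 = 21/250

P(the patient has the disease|the test is positive) = (279/5000) / (21/250) = 93/140

P(the patient has the disease|the test is positive) = 93/140 ≈ 66.43%


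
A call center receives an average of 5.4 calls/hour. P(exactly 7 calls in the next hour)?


Poisson(λ=5.4): P(X=7) = e^(-λ)×λ^k/k!
= e^(-5.4) × 5.4^7 / 7!
≈ 0.004516580943 × 133892.520998 / 5040 ≈ 0.119987

P(X=7) ≈ 0.119987 ≈ 12.00%


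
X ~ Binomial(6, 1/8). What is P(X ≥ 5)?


P(X ≥ 5) = Σ P(X=i) for i=5..6
P(X=5) = 21/131072
P(X=6) = 1/262144
Sum = 43/262144

P(X ≥ 5) = 43/262144 ≈ 0.02%


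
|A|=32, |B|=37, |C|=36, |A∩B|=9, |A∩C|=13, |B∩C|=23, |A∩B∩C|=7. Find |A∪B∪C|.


|A∪B∪C| = 32+37+36-9-13-23+7 = 67

|A∪B∪C| = 67


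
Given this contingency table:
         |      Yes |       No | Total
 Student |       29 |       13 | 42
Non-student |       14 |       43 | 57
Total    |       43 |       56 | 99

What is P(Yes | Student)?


P(Yes | Student) = 29/(29+13) = 29/42

P(Yes|Student) = 29/42 ≈ 69.05%


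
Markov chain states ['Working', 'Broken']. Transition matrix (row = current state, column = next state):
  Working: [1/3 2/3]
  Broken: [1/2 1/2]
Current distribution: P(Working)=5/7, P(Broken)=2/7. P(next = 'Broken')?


P(next=Broken) = Σᵢ P(now=i)×P(i→Broken)
= 5/7×2/3 + 2/7×1/2
= 10/21 + 1/7 = 13/21

P = 13/21 ≈ 0.6190


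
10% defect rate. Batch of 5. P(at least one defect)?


P(all good) = (9/10)^5 = 59049/100000
P(≥1 defect) = 40951/100000

P = 40951/100000 ≈ 40.95%


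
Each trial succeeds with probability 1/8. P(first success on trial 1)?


Geometric: P(X=1) = (1-p)^(k-1)×p = (7/8)^0×1/8 = 1/8

P(X=1) = 1/8 ≈ 12.50%


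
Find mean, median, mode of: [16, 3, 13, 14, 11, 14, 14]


Sorted: [3, 11, 13, 14, 14, 14, 16]
Mean = 85/7
Median = 14
Freq: {16: 1, 3: 1, 13: 1, 14: 3, 11: 1}
Mode: [14]

Mean=85/7, Median=14, Mode=14


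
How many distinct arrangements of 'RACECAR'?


Letters: 7, freq: {'R': 2, 'A': 2, 'C': 2, 'E': 1}
7!/(2!×2!×2!×1!) = 5040/8 = 630

630


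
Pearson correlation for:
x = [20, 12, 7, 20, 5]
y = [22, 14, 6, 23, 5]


n=5, Σx=64, Σy=70, Σxy=1135, Σx²=1018, Σy²=1270
r = (5×1135 - 64×70)/√((5×1018 - 64²)(5×1270 - 70²))
= 1195/√(994×1450) = 1195/√1441300 ≈ 1195/1200.5415 ≈ 0.9954

r ≈ 0.9954


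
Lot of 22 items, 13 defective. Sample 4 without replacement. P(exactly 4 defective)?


Hypergeometric: C(13,4)×C(9,0)/C(22,4)
= 715×1/7315 = 13/133

P(X=4) = 13/133 ≈ 9.77%


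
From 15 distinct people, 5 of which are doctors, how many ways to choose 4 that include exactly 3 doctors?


Choose 3 of the 5 doctors and 1 of the other 10 people:
C(5,3)×C(10,1) = 10×10 = 100

100


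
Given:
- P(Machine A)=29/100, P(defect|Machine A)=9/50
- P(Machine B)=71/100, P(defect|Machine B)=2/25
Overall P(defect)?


P(B) = Σ P(B|Aᵢ)×P(Aᵢ)
  9/50×29/100 = 261/5000
  2/25×71/100 = 71/1250
Sum = 109/1000

P(defect) = 109/1000 ≈ 10.90%


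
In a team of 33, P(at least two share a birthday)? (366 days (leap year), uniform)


P(all different) = Π(366-i)/366 for i=0..32
= 0.225976
P(match) = 1 - 0.225976 = 0.774024

P ≈ 0.7740 ≈ 77.40%


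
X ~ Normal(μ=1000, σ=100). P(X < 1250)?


z = (1250-1000)/100 = 2.5
P(Z < 2.5) = 0.9938

P(X < 1250) ≈ 0.9938


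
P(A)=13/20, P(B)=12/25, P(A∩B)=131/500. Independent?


P(A)×P(B) = 39/125
P(A∩B) = 131/500
Not equal → NOT independent

No, not independent


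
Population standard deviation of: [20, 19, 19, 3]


Mean = 61/4
  (20-61/4)²=361/16
  (19-61/4)²=225/16
  (19-61/4)²=225/16
  (3-61/4)²=2401/16
Σ(x-μ)² = 803/4
σ² = (803/4)/4 = 803/16

σ = √(803/16) ≈ 7.0843


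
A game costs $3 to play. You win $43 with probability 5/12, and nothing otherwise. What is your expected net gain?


E[gain] = (43-3)×5/12 + (-3)×7/12
= 50/3 - 7/4 = 179/12

Expected net gain = $179/12 ≈ $14.92


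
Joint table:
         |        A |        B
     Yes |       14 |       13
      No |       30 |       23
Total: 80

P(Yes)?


P(Yes) = (14+13)/80 = 27/80

P(Yes) = 27/80 ≈ 33.75%


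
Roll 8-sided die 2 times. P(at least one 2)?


P(no 2)^2 = (7/8)^2 = 49/64
P(≥1) = 1 - 49/64 = 15/64

P = 15/64 ≈ 23.44%


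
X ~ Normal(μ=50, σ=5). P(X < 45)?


z = (45-50)/5 = -1.0
P(Z < -1.0) = 0.1587

P(X < 45) ≈ 0.1587


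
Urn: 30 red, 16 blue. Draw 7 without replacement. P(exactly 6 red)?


Hypergeometric: C(30,6)×C(16,1)/C(46,7)
= 593775×16/53524680 = 79170/446039

P(X=6) = 79170/446039 ≈ 17.75%


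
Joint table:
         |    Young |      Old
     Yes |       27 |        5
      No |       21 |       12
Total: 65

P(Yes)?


P(Yes) = (27+5)/65 = 32/65

P(Yes) = 32/65 ≈ 49.23%


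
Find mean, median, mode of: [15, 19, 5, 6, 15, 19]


Sorted: [5, 6, 15, 15, 19, 19]
Mean = 79/6
Median = 15
Freq: {15: 2, 19: 2, 5: 1, 6: 1}
Mode: [15, 19]

Mean=79/6, Median=15, Mode=[15, 19]


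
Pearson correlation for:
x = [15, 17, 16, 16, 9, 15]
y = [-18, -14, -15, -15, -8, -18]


n=6, Σx=88, Σy=-88, Σxy=-1330, Σx²=1332, Σy²=1358
r = (6×(-1330) - 88×(-88))/√((6×1332 - 88²)(6×1358 - (-88)²))
= -236/√(248×404) = -236/√100192 ≈ -236/316.5312 ≈ -0.7456

r ≈ -0.7456


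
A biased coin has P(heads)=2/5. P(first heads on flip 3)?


Geometric: P(X=3) = (1-p)^(k-1)×p = (3/5)^2×2/5 = 18/125

P(X=3) = 18/125 ≈ 14.40%


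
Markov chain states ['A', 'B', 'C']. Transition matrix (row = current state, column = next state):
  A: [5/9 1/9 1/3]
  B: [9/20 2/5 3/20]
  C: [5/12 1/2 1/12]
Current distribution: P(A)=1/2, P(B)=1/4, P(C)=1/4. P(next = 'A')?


P(next=A) = Σᵢ P(now=i)×P(i→A)
= 1/2×5/9 + 1/4×9/20 + 1/4×5/12
= 5/18 + 9/80 + 5/48 = 89/180

P = 89/180 ≈ 0.4944


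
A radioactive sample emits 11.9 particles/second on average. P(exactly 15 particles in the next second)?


Poisson(λ=11.9): P(X=15) = e^(-λ)×λ^k/k!
= e^(-11.9) × 11.9^15 / 15!
≈ 6.790404807e-06 × 1.35895295045e+16 / 1307674368000 ≈ 0.070567

P(X=15) ≈ 0.070567 ≈ 7.06%


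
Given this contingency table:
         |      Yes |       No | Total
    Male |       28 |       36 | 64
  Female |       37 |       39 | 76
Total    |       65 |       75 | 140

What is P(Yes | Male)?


P(Yes | Male) = 28/(28+36) = 28/64 = 7/16

P(Yes|Male) = 7/16 ≈ 43.75%


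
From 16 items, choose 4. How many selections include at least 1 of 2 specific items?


Complement: C(16,4) - C(14,4) = 1820 - 1001 = 819

819


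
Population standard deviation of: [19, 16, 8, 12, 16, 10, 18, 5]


Mean = 104/8 = 13
  (19-13)²=36
  (16-13)²=9
  (8-13)²=25
  (12-13)²=1
  (16-13)²=9
  (10-13)²=9
  (18-13)²=25
  (5-13)²=64
Σ(x-μ)² = 178
σ² = 178/8 = 89/4

σ = √(89/4) ≈ 4.7170


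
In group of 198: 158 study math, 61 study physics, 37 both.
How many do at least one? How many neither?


|A∪B| = 158+61-37 = 182
Neither = 198-182 = 16

At least one: 182; Neither: 16


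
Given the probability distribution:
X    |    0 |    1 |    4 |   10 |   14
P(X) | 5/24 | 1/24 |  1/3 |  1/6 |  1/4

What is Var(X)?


E[X] = 157/24
E[X²] = 1705/24
Var(X) = E[X²] - (E[X])² = 1705/24 - 24649/576 = 16271/576

Var(X) = 16271/576 ≈ 28.2483


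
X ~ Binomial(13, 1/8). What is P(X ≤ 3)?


P(X ≤ 3) = Σ P(X=i) for i=0..3
P(X=0) = 96889010407/549755813888
P(X=1) = 179936733613/549755813888
P(X=2) = 77115742977/274877906944
P(X=3) = 40393960607/274877906944
Sum = 127961287797/137438953472

P(X ≤ 3) = 127961287797/137438953472 ≈ 93.10%


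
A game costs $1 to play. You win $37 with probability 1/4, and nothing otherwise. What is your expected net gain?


E[gain] = (37-1)×1/4 + (-1)×3/4
= 9 - 3/4 = 33/4

Expected net gain = $33/4 ≈ $8.25


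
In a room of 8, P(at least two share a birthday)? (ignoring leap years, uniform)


P(all different) = Π(365-i)/365 for i=0..7
= 0.925665
P(match) = 1 - 0.925665 = 0.074335

P ≈ 0.0743 ≈ 7.43%


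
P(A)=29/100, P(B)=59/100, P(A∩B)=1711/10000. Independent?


P(A)×P(B) = 1711/10000
P(A∩B) = 1711/10000
Equal ✓ → Independent

Yes, independent


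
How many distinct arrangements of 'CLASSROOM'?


Letters: 9, freq: {'C': 1, 'L': 1, 'A': 1, 'S': 2, 'R': 1, 'O': 2, 'M': 1}
9!/(1!×1!×1!×2!×1!×2!×1!) = 362880/4 = 90720

90720


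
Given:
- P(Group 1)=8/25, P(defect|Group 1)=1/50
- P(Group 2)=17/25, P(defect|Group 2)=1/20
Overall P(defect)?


P(B) = Σ P(B|Aᵢ)×P(Aᵢ)
  1/50×8/25 = 4/625
  1/20×17/25 = 17/500
Sum = 101/2500

P(defect) = 101/2500 ≈ 4.04%


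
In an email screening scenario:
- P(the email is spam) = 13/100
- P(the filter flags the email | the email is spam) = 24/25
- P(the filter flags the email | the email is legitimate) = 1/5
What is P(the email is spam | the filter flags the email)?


Using Bayes' theorem:
P(A|B) = P(B|A)·P(A) / P(B)

P(the filter flags the email) = 24/25 × 13/100 + 1/5 × 87/100
= 78/625 + 87/500 = 747/2500

P(the email is spam|the filter flags the email) = (78/625) / (747/2500) = 104/249

P(the email is spam|the filter flags the email) = 104/249 ≈ 41.77%


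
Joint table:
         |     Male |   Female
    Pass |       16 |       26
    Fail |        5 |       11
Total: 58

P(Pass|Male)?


P(Pass|Male) = 16/(16+5) = 16/21

P = 16/21 ≈ 76.19%


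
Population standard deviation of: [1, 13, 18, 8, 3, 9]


Mean = 52/6 = 26/3
  (1-26/3)²=529/9
  (13-26/3)²=169/9
  (18-26/3)²=784/9
  (8-26/3)²=4/9
  (3-26/3)²=289/9
  (9-26/3)²=1/9
Σ(x-μ)² = 592/3
σ² = (592/3)/6 = 296/9

σ = √(296/9) ≈ 5.7349


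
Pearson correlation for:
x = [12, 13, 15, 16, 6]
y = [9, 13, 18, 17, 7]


n=5, Σx=62, Σy=64, Σxy=861, Σx²=830, Σy²=912
r = (5×861 - 62×64)/√((5×830 - 62²)(5×912 - 64²))
= 337/√(306×464) = 337/√141984 ≈ 337/376.8076 ≈ 0.8944

r ≈ 0.8944


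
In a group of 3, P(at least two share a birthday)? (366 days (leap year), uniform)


P(all different) = Π(366-i)/366 for i=0..2
= 0.991818
P(match) = 1 - 0.991818 = 0.008182

P ≈ 0.0082 ≈ 0.82%


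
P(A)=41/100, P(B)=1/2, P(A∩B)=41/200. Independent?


P(A)×P(B) = 41/200
P(A∩B) = 41/200
Equal ✓ → Independent

Yes, independent


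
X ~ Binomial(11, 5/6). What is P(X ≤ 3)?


P(X ≤ 3) = Σ P(X=i) for i=0..3
P(X=0) = 1/362797056
P(X=1) = 55/362797056
P(X=2) = 1375/362797056
P(X=3) = 6875/120932352
Sum = 919/15116544

P(X ≤ 3) = 919/15116544 ≈ 0.01%


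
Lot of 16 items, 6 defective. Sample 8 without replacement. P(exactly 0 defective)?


Hypergeometric: C(6,0)×C(10,8)/C(16,8)
= 1×45/12870 = 1/286

P(X=0) = 1/286 ≈ 0.35%


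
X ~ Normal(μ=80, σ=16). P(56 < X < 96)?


z₁=(56-80)/16=-1.5, z₂=(96-80)/16=1.0
P = Φ(1.0) - Φ(-1.5) = 0.841345 - 0.066807 = 0.774538 ≈ 0.7745

P(56 < X < 96) ≈ 0.7745


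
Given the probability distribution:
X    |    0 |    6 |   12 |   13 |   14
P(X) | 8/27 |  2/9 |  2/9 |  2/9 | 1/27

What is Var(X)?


E[X] = 200/27
E[X²] = 2290/27
Var(X) = E[X²] - (E[X])² = 2290/27 - 40000/729 = 21830/729

Var(X) = 21830/729 ≈ 29.9451


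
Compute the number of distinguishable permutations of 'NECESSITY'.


Letters: 9, freq: {'N': 1, 'E': 2, 'C': 1, 'S': 2, 'I': 1, 'T': 1, 'Y': 1}
9!/(1!×2!×1!×2!×1!×1!×1!) = 362880/4 = 90720

90720


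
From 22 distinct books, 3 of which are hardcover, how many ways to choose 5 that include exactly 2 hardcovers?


Choose 2 of the 3 hardcovers and 3 of the other 19 books:
C(3,2)×C(19,3) = 3×969 = 2907

2907


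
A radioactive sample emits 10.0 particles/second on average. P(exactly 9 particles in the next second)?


Poisson(λ=10.0): P(X=9) = e^(-λ)×λ^k/k!
= e^(-10.0) × 10.0^9 / 9!
≈ 4.539992976e-05 × 1000000000 / 362880 ≈ 0.125110

P(X=9) ≈ 0.125110 ≈ 12.51%


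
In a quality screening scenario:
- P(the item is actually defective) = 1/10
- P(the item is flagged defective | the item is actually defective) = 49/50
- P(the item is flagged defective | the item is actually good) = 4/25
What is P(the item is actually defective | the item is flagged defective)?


Using Bayes' theorem:
P(A|B) = P(B|A)·P(A) / P(B)

P(the item is flagged defective) = 49/50 × 1/10 + 4/25 × 9/10
= 49/500 + 18/125 = 121/500

P(the item is actually defective|the item is flagged defective) = (49/500) / (121/500) = 49/121

P(the item is actually defective|the item is flagged defective) = 49/121 ≈ 40.50%


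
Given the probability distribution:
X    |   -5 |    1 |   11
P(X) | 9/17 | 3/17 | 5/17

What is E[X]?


E[X] = Σ x·P(X=x)
= (-5)×(9/17) + (1)×(3/17) + (11)×(5/17)
= 13/17

E[X] = 13/17


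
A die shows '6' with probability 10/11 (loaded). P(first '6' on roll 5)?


Geometric: P(X=5) = (1-p)^(k-1)×p = (1/11)^4×10/11 = 10/161051

P(X=5) = 10/161051 ≈ 0.01%


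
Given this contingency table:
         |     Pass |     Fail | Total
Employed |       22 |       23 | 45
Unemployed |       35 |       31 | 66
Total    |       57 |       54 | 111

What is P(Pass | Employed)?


P(Pass | Employed) = 22/(22+23) = 22/45

P(Pass|Employed) = 22/45 ≈ 48.89%


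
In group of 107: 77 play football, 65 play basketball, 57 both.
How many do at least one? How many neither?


|A∪B| = 77+65-57 = 85
Neither = 107-85 = 22

At least one: 85; Neither: 22


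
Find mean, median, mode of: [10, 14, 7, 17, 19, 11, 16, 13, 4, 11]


Sorted: [4, 7, 10, 11, 11, 13, 14, 16, 17, 19]
Mean = 122/10 = 61/5
Median = 12
Freq: {10: 1, 14: 1, 7: 1, 17: 1, 19: 1, 11: 2, 16: 1, 13: 1, 4: 1}
Mode: [11]

Mean=61/5, Median=12, Mode=11


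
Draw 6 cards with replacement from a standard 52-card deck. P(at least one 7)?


P(not a 7) = 48/52 = 12/13
P(none in 6 draws) = (12/13)^6 = 2985984/4826809
P(≥1 7) = 1 - 2985984/4826809 = 1840825/4826809

P = 1840825/4826809 ≈ 38.14%


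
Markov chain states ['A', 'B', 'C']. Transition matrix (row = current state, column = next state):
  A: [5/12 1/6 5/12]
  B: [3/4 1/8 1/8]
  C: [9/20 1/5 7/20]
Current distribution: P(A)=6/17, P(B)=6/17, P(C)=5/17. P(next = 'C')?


P(next=C) = Σᵢ P(now=i)×P(i→C)
= 6/17×5/12 + 6/17×1/8 + 5/17×7/20
= 5/34 + 3/68 + 7/68 = 5/17

P = 5/17 ≈ 0.2941


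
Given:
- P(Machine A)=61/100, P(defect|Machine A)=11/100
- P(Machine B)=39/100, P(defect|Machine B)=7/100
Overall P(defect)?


P(B) = Σ P(B|Aᵢ)×P(Aᵢ)
  11/100×61/100 = 671/10000
  7/100×39/100 = 273/10000
Sum = 59/625

P(defect) = 59/625 ≈ 9.44%


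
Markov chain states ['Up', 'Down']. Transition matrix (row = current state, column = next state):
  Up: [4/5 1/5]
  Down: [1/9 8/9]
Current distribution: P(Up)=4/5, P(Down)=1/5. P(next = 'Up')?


P(next=Up) = Σᵢ P(now=i)×P(i→Up)
= 4/5×4/5 + 1/5×1/9
= 16/25 + 1/45 = 149/225

P = 149/225 ≈ 0.6622


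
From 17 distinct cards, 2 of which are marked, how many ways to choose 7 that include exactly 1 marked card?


Choose 1 of the 2 marked cards and 6 of the other 15 cards:
C(2,1)×C(15,6) = 2×5005 = 10010

10010


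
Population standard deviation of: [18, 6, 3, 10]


Mean = 37/4
  (18-37/4)²=1225/16
  (6-37/4)²=169/16
  (3-37/4)²=625/16
  (10-37/4)²=9/16
Σ(x-μ)² = 507/4
σ² = (507/4)/4 = 507/16

σ = √(507/16) ≈ 5.6292


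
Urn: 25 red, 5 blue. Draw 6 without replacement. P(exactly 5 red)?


Hypergeometric: C(25,5)×C(5,1)/C(30,6)
= 53130×5/593775 = 506/1131

P(X=5) = 506/1131 ≈ 44.74%


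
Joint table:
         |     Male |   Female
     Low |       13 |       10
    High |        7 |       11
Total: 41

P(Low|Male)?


P(Low|Male) = 13/(13+7) = 13/20

P = 13/20 ≈ 65.00%


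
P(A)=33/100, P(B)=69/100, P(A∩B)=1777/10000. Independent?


P(A)×P(B) = 2277/10000
P(A∩B) = 1777/10000
Not equal → NOT independent

No, not independent


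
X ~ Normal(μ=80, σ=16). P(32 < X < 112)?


z₁=(32-80)/16=-3.0, z₂=(112-80)/16=2.0
P = Φ(2.0) - Φ(-3.0) = 0.977250 - 0.001350 = 0.975900 ≈ 0.9759

P(32 < X < 112) ≈ 0.9759


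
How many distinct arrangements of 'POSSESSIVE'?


Letters: 10, freq: {'P': 1, 'O': 1, 'S': 4, 'E': 2, 'I': 1, 'V': 1}
10!/(1!×1!×4!×2!×1!×1!) = 3628800/48 = 75600

75600


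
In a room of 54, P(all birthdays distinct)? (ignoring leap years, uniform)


P(all different) = Π(365-i)/365 for i=0..53
= (365/365)×(364/365)×...×(312/365)
= 0.016123

P ≈ 0.0161 ≈ 1.61%


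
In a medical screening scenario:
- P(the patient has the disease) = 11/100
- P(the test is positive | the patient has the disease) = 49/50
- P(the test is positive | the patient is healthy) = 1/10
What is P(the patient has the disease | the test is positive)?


Using Bayes' theorem:
P(A|B) = P(B|A)·P(A) / P(B)

P(the test is positive) = 49/50 × 11/100 + 1/10 × 89/100
= 539/5000 + 89/1000 = 123/625

P(the patient has the disease|the test is positive) = (539/5000) / (123/625) = 539/984

P(the patient has the disease|the test is positive) = 539/984 ≈ 54.78%


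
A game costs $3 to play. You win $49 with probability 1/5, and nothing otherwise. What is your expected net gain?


E[gain] = (49-3)×1/5 + (-3)×4/5
= 46/5 - 12/5 = 34/5

Expected net gain = $34/5 ≈ $6.80


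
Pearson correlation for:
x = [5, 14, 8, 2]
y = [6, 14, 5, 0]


n=4, Σx=29, Σy=25, Σxy=266, Σx²=289, Σy²=257
r = (4×266 - 29×25)/√((4×289 - 29²)(4×257 - 25²))
= 339/√(315×403) = 339/√126945 ≈ 339/356.2934 ≈ 0.9515

r ≈ 0.9515


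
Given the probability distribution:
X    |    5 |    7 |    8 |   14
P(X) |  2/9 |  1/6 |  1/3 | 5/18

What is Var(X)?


E[X] = 53/6
E[X²] = 179/2
Var(X) = E[X²] - (E[X])² = 179/2 - 2809/36 = 413/36

Var(X) = 413/36 ≈ 11.4722


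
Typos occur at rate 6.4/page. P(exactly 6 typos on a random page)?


Poisson(λ=6.4): P(X=6) = e^(-λ)×λ^k/k!
= e^(-6.4) × 6.4^6 / 6!
≈ 0.001661557273 × 68719.476736 / 720 ≈ 0.158585

P(X=6) ≈ 0.158585 ≈ 15.86%


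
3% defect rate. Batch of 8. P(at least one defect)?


P(all good) = (97/100)^8 = 7837433594376961/10000000000000000
P(≥1 defect) = 2162566405623039/10000000000000000

P = 2162566405623039/10000000000000000 ≈ 21.63%


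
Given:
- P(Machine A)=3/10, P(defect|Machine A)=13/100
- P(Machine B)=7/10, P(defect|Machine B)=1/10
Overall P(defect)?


P(B) = Σ P(B|Aᵢ)×P(Aᵢ)
  13/100×3/10 = 39/1000
  1/10×7/10 = 7/100
Sum = 109/1000

P(defect) = 109/1000 ≈ 10.90%


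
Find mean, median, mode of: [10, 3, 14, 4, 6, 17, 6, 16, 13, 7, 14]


Sorted: [3, 4, 6, 6, 7, 10, 13, 14, 14, 16, 17]
Mean = 110/11 = 10
Median = 10
Freq: {10: 1, 3: 1, 14: 2, 4: 1, 6: 2, 17: 1, 16: 1, 13: 1, 7: 1}
Mode: [6, 14]

Mean=10, Median=10, Mode=[6, 14]


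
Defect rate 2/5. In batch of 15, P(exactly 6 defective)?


Binomial: P(X=6) = C(15,6)×p^6×(1-p)^9
= 5005 × 64/15625 × 19683/1953125 = 1260971712/6103515625

P(X=6) = 1260971712/6103515625 ≈ 20.66%


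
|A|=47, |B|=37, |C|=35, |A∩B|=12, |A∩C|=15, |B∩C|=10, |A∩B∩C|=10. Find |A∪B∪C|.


|A∪B∪C| = 47+37+35-12-15-10+10 = 92

|A∪B∪C| = 92


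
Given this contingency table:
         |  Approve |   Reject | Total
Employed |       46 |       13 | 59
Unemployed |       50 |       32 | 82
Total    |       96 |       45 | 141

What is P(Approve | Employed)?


P(Approve | Employed) = 46/(46+13) = 46/59

P(Approve|Employed) = 46/59 ≈ 77.97%


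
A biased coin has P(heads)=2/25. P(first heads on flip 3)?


Geometric: P(X=3) = (1-p)^(k-1)×p = (23/25)^2×2/25 = 1058/15625

P(X=3) = 1058/15625 ≈ 6.77%


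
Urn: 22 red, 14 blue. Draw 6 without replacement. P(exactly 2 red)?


Hypergeometric: C(22,2)×C(14,4)/C(36,6)
= 231×1001/1947792 = 1001/8432

P(X=2) = 1001/8432 ≈ 11.87%


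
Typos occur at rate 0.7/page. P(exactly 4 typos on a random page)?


Poisson(λ=0.7): P(X=4) = e^(-λ)×λ^k/k!
= e^(-0.7) × 0.7^4 / 4!
≈ 0.4965853038 × 0.2401 / 24 ≈ 0.004968

P(X=4) ≈ 0.004968 ≈ 0.50%


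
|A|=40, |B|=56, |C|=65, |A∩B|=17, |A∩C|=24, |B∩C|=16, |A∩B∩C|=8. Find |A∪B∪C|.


|A∪B∪C| = 40+56+65-17-24-16+8 = 112

|A∪B∪C| = 112


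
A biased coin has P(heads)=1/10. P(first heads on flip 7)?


Geometric: P(X=7) = (1-p)^(k-1)×p = (9/10)^6×1/10 = 531441/10000000

P(X=7) = 531441/10000000 ≈ 5.31%


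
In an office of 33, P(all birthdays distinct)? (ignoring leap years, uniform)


P(all different) = Π(365-i)/365 for i=0..32
= (365/365)×(364/365)×...×(333/365)
= 0.225028

P ≈ 0.2250 ≈ 22.50%


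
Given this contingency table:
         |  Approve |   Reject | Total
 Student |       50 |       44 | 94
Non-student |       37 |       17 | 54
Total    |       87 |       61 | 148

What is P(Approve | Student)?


P(Approve | Student) = 50/(50+44) = 50/94 = 25/47

P(Approve|Student) = 25/47 ≈ 53.19%


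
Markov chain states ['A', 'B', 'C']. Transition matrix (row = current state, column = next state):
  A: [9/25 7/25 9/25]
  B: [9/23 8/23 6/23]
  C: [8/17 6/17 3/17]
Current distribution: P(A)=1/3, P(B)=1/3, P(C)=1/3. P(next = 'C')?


P(next=C) = Σᵢ P(now=i)×P(i→C)
= 1/3×9/25 + 1/3×6/23 + 1/3×3/17
= 3/25 + 2/23 + 1/17 = 2598/9775

P = 2598/9775 ≈ 0.2658


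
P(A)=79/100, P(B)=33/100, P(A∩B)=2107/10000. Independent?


P(A)×P(B) = 2607/10000
P(A∩B) = 2107/10000
Not equal → NOT independent

No, not independent


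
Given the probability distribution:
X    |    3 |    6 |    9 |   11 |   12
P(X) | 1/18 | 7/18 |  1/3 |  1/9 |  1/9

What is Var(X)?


E[X] = 145/18
E[X²] = 1277/18
Var(X) = E[X²] - (E[X])² = 1277/18 - 21025/324 = 1961/324

Var(X) = 1961/324 ≈ 6.0525
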